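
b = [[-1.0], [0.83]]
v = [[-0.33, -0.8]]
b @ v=[[0.33, 0.8], [-0.27, -0.66]]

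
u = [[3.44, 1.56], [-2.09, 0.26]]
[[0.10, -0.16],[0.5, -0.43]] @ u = [[0.68, 0.11], [2.62, 0.67]]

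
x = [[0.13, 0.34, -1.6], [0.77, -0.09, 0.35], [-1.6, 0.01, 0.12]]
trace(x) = 0.16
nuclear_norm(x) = 3.46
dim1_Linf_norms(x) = [1.6, 0.77, 1.6]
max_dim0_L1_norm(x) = 2.5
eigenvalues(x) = [1.76, -1.61, 0.0]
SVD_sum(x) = [[0.58,  0.02,  -0.18],[0.60,  0.03,  -0.18],[-1.49,  -0.06,  0.45]] + [[-0.45, 0.31, -1.42], [0.17, -0.12, 0.53], [-0.11, 0.07, -0.33]] + [[0.00, 0.00, 0.0], [0.00, 0.0, 0.0], [0.0, 0.0, 0.0]]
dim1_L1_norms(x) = [2.07, 1.21, 1.73]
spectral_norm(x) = 1.79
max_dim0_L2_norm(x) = 1.78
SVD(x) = [[-0.34,0.91,0.22],  [-0.35,-0.34,0.87],  [0.87,0.22,0.44]] @ diag([1.7910093705047494, 1.668167236175307, 0.001872676004334859]) @ [[-0.96, -0.04, 0.29], [-0.29, 0.21, -0.93], [0.02, 0.98, 0.21]]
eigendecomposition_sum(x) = [[0.90, 0.16, -0.85], [0.21, 0.04, -0.2], [-0.88, -0.16, 0.82]] + [[-0.77,  0.18,  -0.75], [0.56,  -0.13,  0.55], [-0.72,  0.17,  -0.70]] + [[0.00, 0.0, 0.0], [0.00, 0.0, 0.00], [0.0, 0.0, 0.0]]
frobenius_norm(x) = 2.45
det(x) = -0.01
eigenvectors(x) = [[-0.71, -0.65, 0.02], [-0.16, 0.47, 0.98], [0.69, -0.6, 0.21]]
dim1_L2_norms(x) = [1.64, 0.85, 1.6]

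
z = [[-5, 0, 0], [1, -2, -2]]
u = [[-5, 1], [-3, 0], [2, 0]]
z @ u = [[25, -5], [-3, 1]]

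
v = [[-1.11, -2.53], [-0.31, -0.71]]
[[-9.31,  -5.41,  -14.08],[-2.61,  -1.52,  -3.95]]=v @ [[0.75, -0.8, 1.61], [3.35, 2.49, 4.86]]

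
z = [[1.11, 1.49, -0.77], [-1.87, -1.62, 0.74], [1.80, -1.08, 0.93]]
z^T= [[1.11, -1.87, 1.8], [1.49, -1.62, -1.08], [-0.77, 0.74, 0.93]]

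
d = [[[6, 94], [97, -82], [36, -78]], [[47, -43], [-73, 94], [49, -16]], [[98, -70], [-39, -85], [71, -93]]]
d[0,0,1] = 94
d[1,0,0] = 47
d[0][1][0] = 97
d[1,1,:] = [-73, 94]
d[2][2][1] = -93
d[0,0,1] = 94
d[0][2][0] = 36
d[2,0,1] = -70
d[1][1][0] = -73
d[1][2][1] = -16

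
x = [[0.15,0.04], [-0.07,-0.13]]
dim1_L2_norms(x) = [0.16, 0.15]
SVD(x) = [[-0.73, 0.68], [0.68, 0.73]] @ diag([0.196702977840782, 0.08489957896579248]) @ [[-0.8, -0.6], [0.60, -0.8]]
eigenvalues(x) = [0.14, -0.12]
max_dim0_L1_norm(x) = 0.22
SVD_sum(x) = [[0.12, 0.09], [-0.11, -0.08]] + [[0.03,-0.05],  [0.04,-0.05]]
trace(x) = 0.02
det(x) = -0.02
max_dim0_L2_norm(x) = 0.17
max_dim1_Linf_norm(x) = 0.15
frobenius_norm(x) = 0.21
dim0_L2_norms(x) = [0.17, 0.14]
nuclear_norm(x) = 0.28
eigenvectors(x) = [[0.97, -0.15], [-0.25, 0.99]]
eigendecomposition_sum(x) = [[0.15,0.02], [-0.04,-0.01]] + [[0.00,0.02], [-0.03,-0.12]]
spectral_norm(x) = 0.20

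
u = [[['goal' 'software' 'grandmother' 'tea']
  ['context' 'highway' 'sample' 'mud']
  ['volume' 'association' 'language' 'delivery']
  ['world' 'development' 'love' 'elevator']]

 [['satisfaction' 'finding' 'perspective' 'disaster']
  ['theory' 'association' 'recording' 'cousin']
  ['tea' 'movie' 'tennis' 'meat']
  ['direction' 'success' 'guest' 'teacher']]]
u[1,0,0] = 'satisfaction'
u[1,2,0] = 'tea'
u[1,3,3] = 'teacher'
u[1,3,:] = ['direction', 'success', 'guest', 'teacher']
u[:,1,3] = ['mud', 'cousin']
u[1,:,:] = [['satisfaction', 'finding', 'perspective', 'disaster'], ['theory', 'association', 'recording', 'cousin'], ['tea', 'movie', 'tennis', 'meat'], ['direction', 'success', 'guest', 'teacher']]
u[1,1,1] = 'association'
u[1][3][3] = 'teacher'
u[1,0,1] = 'finding'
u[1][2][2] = 'tennis'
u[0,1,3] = 'mud'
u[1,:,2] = ['perspective', 'recording', 'tennis', 'guest']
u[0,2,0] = 'volume'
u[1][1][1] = 'association'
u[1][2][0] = 'tea'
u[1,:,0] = ['satisfaction', 'theory', 'tea', 'direction']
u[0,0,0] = 'goal'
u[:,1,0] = ['context', 'theory']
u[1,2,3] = 'meat'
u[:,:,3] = [['tea', 'mud', 'delivery', 'elevator'], ['disaster', 'cousin', 'meat', 'teacher']]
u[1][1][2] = 'recording'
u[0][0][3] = 'tea'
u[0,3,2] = 'love'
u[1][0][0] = 'satisfaction'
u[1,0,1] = 'finding'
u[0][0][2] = 'grandmother'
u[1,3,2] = 'guest'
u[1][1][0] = 'theory'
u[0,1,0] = 'context'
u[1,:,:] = [['satisfaction', 'finding', 'perspective', 'disaster'], ['theory', 'association', 'recording', 'cousin'], ['tea', 'movie', 'tennis', 'meat'], ['direction', 'success', 'guest', 'teacher']]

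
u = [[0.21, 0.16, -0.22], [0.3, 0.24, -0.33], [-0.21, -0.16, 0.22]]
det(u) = -0.00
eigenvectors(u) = [[-0.49, -0.33, -0.00], [-0.72, 0.88, 0.81], [0.49, 0.33, 0.59]]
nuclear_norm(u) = 0.71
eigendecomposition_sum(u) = [[0.21, 0.16, -0.22], [0.31, 0.24, -0.33], [-0.21, -0.16, 0.22]] + [[0.00, -0.0, 0.00], [-0.01, 0.00, -0.00], [-0.00, 0.00, -0.0]] + [[-0.0, 0.0, -0.0],  [0.00, -0.0, 0.0],  [0.0, -0.0, 0.00]]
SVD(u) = [[-0.49, 0.51, 0.71], [-0.72, -0.69, 0.00], [0.49, -0.51, 0.71]] @ diag([0.7018777699566764, 0.008221681132396635, 1.4779222187859993e-17]) @ [[-0.60, -0.47, 0.65], [0.80, -0.35, 0.49], [0.00, 0.81, 0.59]]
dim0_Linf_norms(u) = [0.3, 0.24, 0.33]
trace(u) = 0.67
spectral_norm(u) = 0.70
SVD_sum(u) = [[0.21, 0.16, -0.22], [0.30, 0.24, -0.33], [-0.21, -0.16, 0.22]] + [[0.00, -0.00, 0.0], [-0.00, 0.00, -0.00], [-0.00, 0.00, -0.00]] + [[0.00, 0.0, 0.00], [0.0, 0.0, 0.00], [0.00, 0.00, 0.00]]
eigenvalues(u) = [0.67, 0.0, 0.0]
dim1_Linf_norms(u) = [0.22, 0.33, 0.22]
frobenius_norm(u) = 0.70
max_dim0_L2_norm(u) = 0.45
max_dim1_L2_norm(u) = 0.51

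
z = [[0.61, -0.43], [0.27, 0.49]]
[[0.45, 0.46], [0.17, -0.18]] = z @[[0.71, 0.35],[-0.04, -0.57]]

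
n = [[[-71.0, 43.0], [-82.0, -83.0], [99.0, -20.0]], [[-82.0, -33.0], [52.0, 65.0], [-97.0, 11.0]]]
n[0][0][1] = 43.0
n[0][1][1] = -83.0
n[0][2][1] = -20.0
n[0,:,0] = [-71.0, -82.0, 99.0]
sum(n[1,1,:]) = 117.0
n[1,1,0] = 52.0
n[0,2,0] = 99.0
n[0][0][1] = 43.0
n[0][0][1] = 43.0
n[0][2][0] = 99.0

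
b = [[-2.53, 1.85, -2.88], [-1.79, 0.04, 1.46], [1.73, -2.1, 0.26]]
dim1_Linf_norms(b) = [2.88, 1.79, 2.1]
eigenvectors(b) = [[0.61+0.00j,  (0.61-0j),  0.69+0.00j], [(-0.04+0.59j),  (-0.04-0.59j),  (0.7+0j)], [(-0.47-0.26j),  (-0.47+0.26j),  0.17+0.00j]]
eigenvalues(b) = [(-0.43+3.04j), (-0.43-3.04j), (-1.37+0j)]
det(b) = -12.88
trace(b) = -2.23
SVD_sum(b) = [[-2.76, 2.28, -2.12], [-0.31, 0.26, -0.24], [1.62, -1.33, 1.24]] + [[0.44,-0.07,-0.66], [-1.23,0.2,1.82], [0.52,-0.09,-0.78]] + [[-0.21, -0.35, -0.1], [-0.25, -0.42, -0.12], [-0.41, -0.68, -0.2]]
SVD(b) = [[-0.86, 0.32, 0.4], [-0.1, -0.87, 0.48], [0.5, 0.37, 0.78]] @ diag([4.840288423428701, 2.527782331533346, 1.0523898813699903]) @ [[0.66,-0.55,0.51], [0.56,-0.09,-0.83], [-0.5,-0.83,-0.24]]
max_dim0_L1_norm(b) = 6.05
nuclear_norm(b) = 8.42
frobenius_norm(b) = 5.56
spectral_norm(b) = 4.84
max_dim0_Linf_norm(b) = 2.88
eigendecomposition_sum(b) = [[(-0.9+0.6j), 1.13-0.31j, (-0.98-1.17j)], [-0.53-0.91j, 0.23+1.11j, 1.19-0.88j], [(0.95-0.07j), -1.00-0.26j, (0.24+1.33j)]] + [[-0.90-0.60j, 1.13+0.31j, -0.98+1.17j], [(-0.53+0.91j), (0.23-1.11j), (1.19+0.88j)], [(0.95+0.07j), -1.00+0.26j, (0.24-1.33j)]] + [[(-0.72-0j), (-0.41+0j), (-0.91+0j)], [(-0.73-0j), (-0.42+0j), (-0.93+0j)], [(-0.18-0j), (-0.1+0j), (-0.23+0j)]]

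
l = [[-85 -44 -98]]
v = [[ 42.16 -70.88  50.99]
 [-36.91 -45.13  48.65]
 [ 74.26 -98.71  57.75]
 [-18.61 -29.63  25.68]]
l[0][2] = -98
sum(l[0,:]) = -227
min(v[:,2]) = 25.68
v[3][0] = -18.61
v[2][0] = 74.26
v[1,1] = -45.13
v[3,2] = 25.68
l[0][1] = -44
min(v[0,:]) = -70.88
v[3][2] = 25.68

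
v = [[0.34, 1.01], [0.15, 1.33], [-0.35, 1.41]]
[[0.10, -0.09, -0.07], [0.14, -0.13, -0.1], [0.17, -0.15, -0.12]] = v @ [[-0.04, 0.03, 0.03], [0.11, -0.1, -0.08]]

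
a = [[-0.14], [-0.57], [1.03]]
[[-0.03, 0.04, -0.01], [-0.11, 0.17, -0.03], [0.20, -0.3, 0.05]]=a@[[0.19, -0.29, 0.05]]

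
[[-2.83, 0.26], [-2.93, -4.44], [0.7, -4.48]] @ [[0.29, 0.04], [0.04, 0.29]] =[[-0.81, -0.04], [-1.03, -1.40], [0.02, -1.27]]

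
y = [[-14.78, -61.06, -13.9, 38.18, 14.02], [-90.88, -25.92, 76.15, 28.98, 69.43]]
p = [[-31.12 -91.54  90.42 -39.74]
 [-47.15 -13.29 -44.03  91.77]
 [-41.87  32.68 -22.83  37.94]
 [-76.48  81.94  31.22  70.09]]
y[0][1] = -61.06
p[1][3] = 91.77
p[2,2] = -22.83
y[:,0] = [-14.78, -90.88]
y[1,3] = 28.98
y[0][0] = -14.78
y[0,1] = -61.06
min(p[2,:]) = -41.87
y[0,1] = -61.06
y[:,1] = [-61.06, -25.92]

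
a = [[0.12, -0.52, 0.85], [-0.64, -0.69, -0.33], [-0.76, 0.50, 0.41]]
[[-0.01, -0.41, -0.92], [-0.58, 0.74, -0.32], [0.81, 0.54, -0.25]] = a @[[-0.24,-0.93,0.29], [0.82,-0.03,0.57], [0.52,-0.37,-0.77]]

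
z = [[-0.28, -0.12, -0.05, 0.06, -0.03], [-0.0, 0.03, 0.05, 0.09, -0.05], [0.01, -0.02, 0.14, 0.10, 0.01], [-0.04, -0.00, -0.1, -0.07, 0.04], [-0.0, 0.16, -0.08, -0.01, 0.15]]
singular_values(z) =[0.33, 0.27, 0.17, 0.07, 0.01]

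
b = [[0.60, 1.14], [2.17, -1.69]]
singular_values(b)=[2.76, 1.26]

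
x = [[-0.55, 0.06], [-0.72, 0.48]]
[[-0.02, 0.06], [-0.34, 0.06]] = x @ [[-0.04, -0.12], [-0.76, -0.06]]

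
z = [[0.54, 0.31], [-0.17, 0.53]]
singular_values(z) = [0.66, 0.52]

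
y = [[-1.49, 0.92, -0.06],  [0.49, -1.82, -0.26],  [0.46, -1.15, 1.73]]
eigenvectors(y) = [[-0.68, 0.87, -0.04], [0.69, 0.49, -0.08], [0.27, 0.06, 1.0]]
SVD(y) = [[-0.53, 0.36, 0.77], [0.58, -0.51, 0.64], [0.62, 0.78, 0.06]] @ diag([2.798878636541195, 1.565731989583205, 0.9653816419992246]) @ [[0.49, -0.8, 0.34],[-0.27, 0.23, 0.93],[-0.83, -0.55, -0.11]]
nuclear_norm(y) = 5.33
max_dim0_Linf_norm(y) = 1.82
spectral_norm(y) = 2.80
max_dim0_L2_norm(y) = 2.34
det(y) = 4.23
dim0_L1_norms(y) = [2.44, 3.89, 2.05]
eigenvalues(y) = [-2.4, -0.98, 1.8]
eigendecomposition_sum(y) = [[-0.85, 1.5, 0.08], [0.86, -1.52, -0.08], [0.33, -0.59, -0.03]] + [[-0.64,-0.60,-0.07], [-0.36,-0.34,-0.04], [-0.04,-0.04,-0.0]] + [[-0.01,0.02,-0.07], [-0.01,0.04,-0.14], [0.17,-0.52,1.77]]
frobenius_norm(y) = 3.35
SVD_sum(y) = [[-0.72, 1.19, -0.51], [0.78, -1.30, 0.55], [0.84, -1.40, 0.6]] + [[-0.15, 0.13, 0.53],[0.22, -0.19, -0.75],[-0.33, 0.28, 1.14]] + [[-0.61, -0.4, -0.08], [-0.51, -0.34, -0.07], [-0.05, -0.03, -0.01]]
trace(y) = -1.58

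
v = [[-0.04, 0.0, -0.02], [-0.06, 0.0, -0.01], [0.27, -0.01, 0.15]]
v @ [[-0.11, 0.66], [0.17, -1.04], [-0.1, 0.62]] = [[0.01, -0.04], [0.01, -0.05], [-0.05, 0.28]]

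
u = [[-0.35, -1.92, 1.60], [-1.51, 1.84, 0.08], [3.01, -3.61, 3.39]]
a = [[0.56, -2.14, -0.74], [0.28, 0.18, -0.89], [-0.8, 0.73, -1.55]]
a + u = [[0.21, -4.06, 0.86],[-1.23, 2.02, -0.81],[2.21, -2.88, 1.84]]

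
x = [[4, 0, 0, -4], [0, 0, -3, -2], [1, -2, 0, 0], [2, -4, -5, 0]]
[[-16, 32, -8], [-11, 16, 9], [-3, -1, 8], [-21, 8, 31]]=x @ [[-3, 3, -2], [0, 2, -5], [3, -2, -3], [1, -5, 0]]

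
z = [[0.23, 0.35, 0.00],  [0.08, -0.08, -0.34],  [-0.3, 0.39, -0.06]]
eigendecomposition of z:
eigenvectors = [[(0.89+0j),0.25-0.26j,(0.25+0.26j)], [(0.37+0j),(0.04+0.57j),(0.04-0.57j)], [(-0.28+0j),(0.74+0j),0.74-0.00j]]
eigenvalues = [(0.37+0j), (-0.14+0.4j), (-0.14-0.4j)]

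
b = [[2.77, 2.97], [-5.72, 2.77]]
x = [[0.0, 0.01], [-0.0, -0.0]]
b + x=[[2.77,2.98], [-5.72,2.77]]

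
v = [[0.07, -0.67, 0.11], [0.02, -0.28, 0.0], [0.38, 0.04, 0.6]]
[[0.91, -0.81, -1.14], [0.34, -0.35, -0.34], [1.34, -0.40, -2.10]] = v @ [[3.15, -2.5, -1.25], [-0.98, 1.08, 1.11], [0.31, 0.84, -2.79]]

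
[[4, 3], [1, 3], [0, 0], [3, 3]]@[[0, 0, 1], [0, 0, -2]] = [[0, 0, -2], [0, 0, -5], [0, 0, 0], [0, 0, -3]]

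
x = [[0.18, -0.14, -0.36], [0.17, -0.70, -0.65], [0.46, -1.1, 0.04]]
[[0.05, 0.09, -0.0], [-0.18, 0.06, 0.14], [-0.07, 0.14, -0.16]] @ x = [[0.02, -0.07, -0.08], [0.04, -0.17, 0.03], [-0.06, 0.09, -0.07]]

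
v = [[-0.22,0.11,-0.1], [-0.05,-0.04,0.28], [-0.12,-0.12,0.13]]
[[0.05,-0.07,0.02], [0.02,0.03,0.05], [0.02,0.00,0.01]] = v@ [[-0.21, 0.21, -0.10], [0.06, -0.1, 0.20], [0.05, 0.13, 0.19]]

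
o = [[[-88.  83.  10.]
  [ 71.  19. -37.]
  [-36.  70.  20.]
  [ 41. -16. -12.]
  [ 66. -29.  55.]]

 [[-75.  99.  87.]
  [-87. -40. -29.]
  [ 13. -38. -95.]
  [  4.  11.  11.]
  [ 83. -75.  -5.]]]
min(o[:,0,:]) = -88.0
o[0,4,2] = 55.0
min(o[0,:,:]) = -88.0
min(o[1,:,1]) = -75.0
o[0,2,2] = 20.0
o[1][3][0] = 4.0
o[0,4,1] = -29.0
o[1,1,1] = -40.0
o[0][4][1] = -29.0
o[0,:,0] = [-88.0, 71.0, -36.0, 41.0, 66.0]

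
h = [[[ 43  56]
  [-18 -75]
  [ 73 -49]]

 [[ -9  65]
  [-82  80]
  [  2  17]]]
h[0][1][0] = -18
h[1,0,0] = -9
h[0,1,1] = -75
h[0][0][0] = 43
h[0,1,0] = -18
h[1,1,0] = -82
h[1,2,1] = 17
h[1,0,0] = -9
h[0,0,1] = 56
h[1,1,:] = [-82, 80]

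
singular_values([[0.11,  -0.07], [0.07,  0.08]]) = [0.13, 0.1]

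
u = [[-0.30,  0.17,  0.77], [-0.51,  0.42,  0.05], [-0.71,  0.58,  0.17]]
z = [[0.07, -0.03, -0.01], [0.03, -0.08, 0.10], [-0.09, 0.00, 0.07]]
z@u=[[0.00, -0.01, 0.05],[-0.04, 0.03, 0.04],[-0.02, 0.03, -0.06]]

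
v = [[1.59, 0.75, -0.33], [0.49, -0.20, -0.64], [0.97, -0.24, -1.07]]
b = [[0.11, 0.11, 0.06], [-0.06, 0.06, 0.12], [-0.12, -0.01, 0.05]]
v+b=[[1.70, 0.86, -0.27], [0.43, -0.14, -0.52], [0.85, -0.25, -1.02]]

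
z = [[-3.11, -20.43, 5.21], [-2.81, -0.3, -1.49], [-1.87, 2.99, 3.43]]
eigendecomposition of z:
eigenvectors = [[(-0.95+0j), -0.71+0.00j, (-0.71-0j)], [(-0.31+0j), 0.32-0.04j, (0.32+0.04j)], [(-0.07+0j), (0.19-0.6j), 0.19+0.60j]]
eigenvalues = [(-9.33+0j), (4.68+3.39j), (4.68-3.39j)]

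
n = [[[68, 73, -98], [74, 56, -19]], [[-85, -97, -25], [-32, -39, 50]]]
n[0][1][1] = 56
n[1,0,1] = -97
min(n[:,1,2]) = -19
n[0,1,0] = 74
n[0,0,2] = -98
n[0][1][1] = 56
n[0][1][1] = 56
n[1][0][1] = -97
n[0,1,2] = -19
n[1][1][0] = -32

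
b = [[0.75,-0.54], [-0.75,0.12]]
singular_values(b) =[1.17, 0.27]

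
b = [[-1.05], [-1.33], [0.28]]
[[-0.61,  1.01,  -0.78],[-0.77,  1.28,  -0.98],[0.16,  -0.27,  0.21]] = b@ [[0.58,  -0.96,  0.74]]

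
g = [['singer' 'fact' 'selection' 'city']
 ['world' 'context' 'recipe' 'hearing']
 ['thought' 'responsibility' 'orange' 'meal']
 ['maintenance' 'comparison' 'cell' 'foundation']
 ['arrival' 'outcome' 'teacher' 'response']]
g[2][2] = 'orange'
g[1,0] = 'world'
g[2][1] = 'responsibility'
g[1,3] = 'hearing'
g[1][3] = 'hearing'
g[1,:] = ['world', 'context', 'recipe', 'hearing']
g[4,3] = 'response'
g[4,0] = 'arrival'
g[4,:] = ['arrival', 'outcome', 'teacher', 'response']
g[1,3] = 'hearing'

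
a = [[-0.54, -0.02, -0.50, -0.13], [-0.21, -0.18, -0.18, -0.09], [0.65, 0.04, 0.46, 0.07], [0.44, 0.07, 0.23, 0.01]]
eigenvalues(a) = [(-0.05+0.35j), (-0.05-0.35j), 0j, (-0.15+0j)]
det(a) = -0.00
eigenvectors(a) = [[-0.51+0.30j,  (-0.51-0.3j),  0.28+0.00j,  (0.16+0j)],[(-0.25+0.03j),  -0.25-0.03j,  (-0.22+0j),  -0.97+0.00j],[0.61+0.00j,  0.61-0.00j,  (-0.5+0j),  -0.13+0.00j],[0.42+0.22j,  0.42-0.22j,  0.79+0.00j,  (0.15+0j)]]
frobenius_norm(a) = 1.25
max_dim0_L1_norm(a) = 1.84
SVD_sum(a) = [[-0.58, -0.07, -0.44, -0.09],[-0.24, -0.03, -0.18, -0.04],[0.63, 0.07, 0.48, 0.1],[0.39, 0.04, 0.29, 0.06]] + [[-0.0, 0.03, -0.0, 0.01], [0.02, -0.16, 0.01, -0.05], [0.0, -0.04, 0.00, -0.01], [-0.00, 0.01, -0.0, 0.0]] + [[0.05, 0.02, -0.06, -0.05], [0.01, 0.0, -0.01, -0.01], [0.02, 0.01, -0.02, -0.02], [0.05, 0.02, -0.06, -0.05]] + [[-0.0, 0.00, 0.0, -0.00], [0.00, -0.0, -0.00, 0.00], [-0.00, 0.0, 0.0, -0.00], [0.0, -0.00, -0.00, 0.00]]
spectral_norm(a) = 1.23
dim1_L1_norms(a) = [1.19, 0.66, 1.22, 0.75]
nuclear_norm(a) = 1.54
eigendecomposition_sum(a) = [[-0.27+0.16j, -0.02+0.02j, (-0.25+0.02j), -0.07-0.04j], [(-0.13+0.01j), (-0.01+0j), (-0.1-0.04j), (-0.02-0.03j)], [0.32-0.00j, (0.03-0j), 0.23+0.12j, (0.04+0.08j)], [0.22+0.11j, 0.02+0.01j, 0.12+0.16j, 0.07j]] + [[(-0.27-0.16j),  -0.02-0.02j,  -0.25-0.02j,  -0.07+0.04j], [(-0.13-0.01j),  -0.01-0.00j,  (-0.1+0.04j),  -0.02+0.03j], [(0.32+0j),  (0.03+0j),  (0.23-0.12j),  (0.04-0.08j)], [(0.22-0.11j),  (0.02-0.01j),  (0.12-0.16j),  -0.07j]] + [[(-0-0j),-0j,-0.00-0.00j,-0j], [0j,(-0+0j),0.00+0.00j,-0.00+0.00j], [0j,(-0+0j),0j,-0.00+0.00j], [(-0-0j),-0j,-0.00-0.00j,0.00-0.00j]] + [[(-0.01-0j), 0.03-0.00j, -0.00-0.00j, 0.01-0.00j], [0.05+0.00j, (-0.16+0j), (0.01+0j), -0.05+0.00j], [(0.01+0j), -0.02+0.00j, 0.00+0.00j, (-0.01+0j)], [-0.01-0.00j, 0.02-0.00j, -0.00-0.00j, 0.01-0.00j]]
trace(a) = -0.25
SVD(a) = [[-0.60, 0.18, -0.66, -0.42], [-0.24, -0.96, -0.11, 0.12], [0.65, -0.22, -0.21, -0.7], [0.4, 0.05, -0.72, 0.57]] @ diag([1.2327262552377425, 0.17130893462321467, 0.13797748855275005, 0.0012005075877026567]) @ [[0.79, 0.09, 0.6, 0.12],[-0.11, 0.95, -0.05, 0.28],[-0.54, -0.19, 0.63, 0.53],[0.28, -0.22, -0.5, 0.79]]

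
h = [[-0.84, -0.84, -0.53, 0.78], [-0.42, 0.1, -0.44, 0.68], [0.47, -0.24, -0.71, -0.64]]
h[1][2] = -0.44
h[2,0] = 0.471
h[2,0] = 0.471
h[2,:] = [0.471, -0.237, -0.708, -0.638]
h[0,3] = 0.784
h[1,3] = 0.677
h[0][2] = -0.526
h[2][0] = 0.471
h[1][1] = 0.105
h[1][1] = 0.105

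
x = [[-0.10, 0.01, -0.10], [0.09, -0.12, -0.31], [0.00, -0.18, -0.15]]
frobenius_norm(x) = 0.44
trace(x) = -0.37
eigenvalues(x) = [0.12, -0.13, -0.36]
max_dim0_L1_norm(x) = 0.56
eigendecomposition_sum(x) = [[0.01, 0.02, -0.03], [0.02, 0.06, -0.08], [-0.02, -0.04, 0.05]] + [[-0.13, 0.04, -0.0], [0.0, -0.0, 0.00], [-0.04, 0.01, -0.00]] + [[0.02, -0.05, -0.07], [0.06, -0.18, -0.23], [0.05, -0.15, -0.20]]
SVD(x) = [[0.17, -0.99, 0.01], [0.83, 0.14, -0.54], [0.53, 0.09, 0.84]] @ diag([0.4075378207936617, 0.12626604034603253, 0.10756305907739618]) @ [[0.14, -0.47, -0.87], [0.88, -0.34, 0.33], [-0.46, -0.81, 0.37]]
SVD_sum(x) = [[0.01, -0.03, -0.06], [0.05, -0.16, -0.29], [0.03, -0.1, -0.19]] + [[-0.11, 0.04, -0.04], [0.02, -0.01, 0.01], [0.01, -0.0, 0.0]] + [[-0.00,-0.00,0.0], [0.03,0.05,-0.02], [-0.04,-0.07,0.03]]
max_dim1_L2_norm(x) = 0.34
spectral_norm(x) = 0.41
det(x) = 0.01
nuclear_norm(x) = 0.64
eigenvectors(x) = [[-0.28, 0.96, 0.22], [-0.8, -0.03, 0.74], [0.53, 0.28, 0.64]]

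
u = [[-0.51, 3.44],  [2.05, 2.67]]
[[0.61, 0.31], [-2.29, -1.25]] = u@[[-1.13, -0.61], [0.01, 0.0]]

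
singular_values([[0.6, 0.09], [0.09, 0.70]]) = [0.75, 0.55]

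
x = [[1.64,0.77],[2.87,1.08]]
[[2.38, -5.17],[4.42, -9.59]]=x@[[1.91, -4.1], [-0.98, 2.02]]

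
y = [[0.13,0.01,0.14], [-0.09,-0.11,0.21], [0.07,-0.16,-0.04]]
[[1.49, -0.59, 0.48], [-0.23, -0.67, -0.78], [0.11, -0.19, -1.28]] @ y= [[0.28, 0.0, 0.07], [-0.02, 0.2, -0.14], [-0.06, 0.23, 0.03]]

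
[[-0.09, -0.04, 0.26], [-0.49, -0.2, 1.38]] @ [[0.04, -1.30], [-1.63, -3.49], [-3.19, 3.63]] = [[-0.77, 1.2], [-4.1, 6.34]]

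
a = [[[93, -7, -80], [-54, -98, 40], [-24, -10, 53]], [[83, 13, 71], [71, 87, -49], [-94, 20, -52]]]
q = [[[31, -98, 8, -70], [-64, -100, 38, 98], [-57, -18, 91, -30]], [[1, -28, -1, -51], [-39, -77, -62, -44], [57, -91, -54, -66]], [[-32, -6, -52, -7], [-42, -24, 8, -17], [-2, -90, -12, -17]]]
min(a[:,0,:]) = -80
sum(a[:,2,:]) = -107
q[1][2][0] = 57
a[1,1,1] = 87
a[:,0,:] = [[93, -7, -80], [83, 13, 71]]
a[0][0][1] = -7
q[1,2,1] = -91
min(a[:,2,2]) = -52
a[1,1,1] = 87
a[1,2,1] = 20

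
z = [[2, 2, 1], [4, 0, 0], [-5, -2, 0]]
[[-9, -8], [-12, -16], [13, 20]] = z @[[-3, -4], [1, 0], [-5, 0]]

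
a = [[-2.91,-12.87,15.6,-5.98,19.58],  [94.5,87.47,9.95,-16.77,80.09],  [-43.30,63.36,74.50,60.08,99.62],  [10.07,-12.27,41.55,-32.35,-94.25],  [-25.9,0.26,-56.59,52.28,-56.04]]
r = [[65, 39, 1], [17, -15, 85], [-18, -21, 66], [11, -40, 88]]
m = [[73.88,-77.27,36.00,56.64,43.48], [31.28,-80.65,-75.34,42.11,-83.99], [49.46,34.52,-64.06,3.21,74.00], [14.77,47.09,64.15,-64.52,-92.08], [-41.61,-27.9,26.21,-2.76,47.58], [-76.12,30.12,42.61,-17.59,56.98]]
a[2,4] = 99.62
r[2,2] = 66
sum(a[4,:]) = -85.99000000000001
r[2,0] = -18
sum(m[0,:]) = 132.73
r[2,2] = 66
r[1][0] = 17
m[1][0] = 31.28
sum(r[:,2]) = 240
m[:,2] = [36.0, -75.34, -64.06, 64.15, 26.21, 42.61]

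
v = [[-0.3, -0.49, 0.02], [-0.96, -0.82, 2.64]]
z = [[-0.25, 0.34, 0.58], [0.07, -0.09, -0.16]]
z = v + [[0.05,0.83,0.56], [1.03,0.73,-2.80]]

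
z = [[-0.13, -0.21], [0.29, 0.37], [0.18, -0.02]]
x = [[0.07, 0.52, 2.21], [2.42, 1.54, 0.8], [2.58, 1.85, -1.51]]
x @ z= [[0.54, 0.13], [0.28, 0.05], [-0.07, 0.17]]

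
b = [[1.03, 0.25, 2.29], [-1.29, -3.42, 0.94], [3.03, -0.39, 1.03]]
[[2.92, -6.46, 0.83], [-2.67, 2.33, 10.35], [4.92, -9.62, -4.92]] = b@ [[1.48, -2.64, -2.39], [0.38, -0.13, -1.68], [0.57, -1.62, 1.62]]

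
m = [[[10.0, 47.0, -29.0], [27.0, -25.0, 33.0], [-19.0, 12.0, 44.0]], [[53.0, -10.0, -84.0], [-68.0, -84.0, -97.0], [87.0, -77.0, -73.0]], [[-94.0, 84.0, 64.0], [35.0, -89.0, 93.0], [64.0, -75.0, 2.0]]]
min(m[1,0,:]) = -84.0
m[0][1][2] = 33.0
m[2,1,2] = 93.0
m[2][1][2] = 93.0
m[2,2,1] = -75.0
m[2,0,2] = 64.0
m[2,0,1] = 84.0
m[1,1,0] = -68.0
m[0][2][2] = 44.0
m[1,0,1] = -10.0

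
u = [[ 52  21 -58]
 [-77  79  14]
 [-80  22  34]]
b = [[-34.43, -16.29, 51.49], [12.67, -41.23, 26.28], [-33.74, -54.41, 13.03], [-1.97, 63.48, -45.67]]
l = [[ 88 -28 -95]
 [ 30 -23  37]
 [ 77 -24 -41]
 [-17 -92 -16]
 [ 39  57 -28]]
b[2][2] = 13.03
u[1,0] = -77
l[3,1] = -92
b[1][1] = -41.23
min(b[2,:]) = -54.41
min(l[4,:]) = -28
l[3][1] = -92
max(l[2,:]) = 77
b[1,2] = 26.28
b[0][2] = 51.49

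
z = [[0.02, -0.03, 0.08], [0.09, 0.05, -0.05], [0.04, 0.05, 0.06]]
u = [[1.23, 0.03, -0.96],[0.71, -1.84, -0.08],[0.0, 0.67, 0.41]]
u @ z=[[-0.01, -0.08, 0.04], [-0.15, -0.12, 0.14], [0.08, 0.05, -0.01]]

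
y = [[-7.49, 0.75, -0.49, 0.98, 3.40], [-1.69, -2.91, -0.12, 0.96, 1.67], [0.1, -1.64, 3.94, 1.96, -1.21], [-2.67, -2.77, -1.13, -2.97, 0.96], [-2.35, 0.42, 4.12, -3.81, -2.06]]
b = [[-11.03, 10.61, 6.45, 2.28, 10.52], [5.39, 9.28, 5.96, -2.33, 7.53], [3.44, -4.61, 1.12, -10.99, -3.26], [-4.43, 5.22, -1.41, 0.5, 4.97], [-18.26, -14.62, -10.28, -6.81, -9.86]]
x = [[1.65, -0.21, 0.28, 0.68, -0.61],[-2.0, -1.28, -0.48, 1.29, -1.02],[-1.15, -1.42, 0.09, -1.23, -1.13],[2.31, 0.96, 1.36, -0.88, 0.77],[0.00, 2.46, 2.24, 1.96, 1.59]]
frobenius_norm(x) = 6.73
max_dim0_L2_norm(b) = 22.71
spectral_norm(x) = 5.25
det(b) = -3190.97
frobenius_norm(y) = 13.24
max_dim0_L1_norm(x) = 7.11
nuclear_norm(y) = 25.67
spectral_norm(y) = 9.17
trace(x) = 1.17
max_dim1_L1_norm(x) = 8.25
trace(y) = -11.49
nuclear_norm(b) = 69.01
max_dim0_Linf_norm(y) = 7.49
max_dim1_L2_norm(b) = 28.22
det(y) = -378.37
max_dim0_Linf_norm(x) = 2.46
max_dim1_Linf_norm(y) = 7.49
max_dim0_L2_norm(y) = 8.46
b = y @ x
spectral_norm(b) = 32.46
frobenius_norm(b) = 40.50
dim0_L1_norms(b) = [42.55, 44.34, 25.22, 22.91, 36.14]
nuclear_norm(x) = 12.20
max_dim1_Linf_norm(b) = 18.26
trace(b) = -9.99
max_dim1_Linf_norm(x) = 2.46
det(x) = 8.55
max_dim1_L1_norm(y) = 13.11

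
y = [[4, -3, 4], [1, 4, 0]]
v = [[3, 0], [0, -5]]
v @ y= [[12, -9, 12], [-5, -20, 0]]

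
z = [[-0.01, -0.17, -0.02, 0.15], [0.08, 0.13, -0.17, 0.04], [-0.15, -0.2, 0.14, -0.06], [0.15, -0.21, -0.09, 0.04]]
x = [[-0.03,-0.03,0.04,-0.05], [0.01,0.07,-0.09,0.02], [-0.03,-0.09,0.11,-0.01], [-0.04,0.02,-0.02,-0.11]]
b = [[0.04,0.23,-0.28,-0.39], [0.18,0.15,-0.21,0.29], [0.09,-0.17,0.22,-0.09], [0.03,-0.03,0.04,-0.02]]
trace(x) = 0.04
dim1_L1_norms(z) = [0.35, 0.42, 0.55, 0.49]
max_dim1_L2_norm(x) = 0.15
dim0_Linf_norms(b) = [0.18, 0.23, 0.28, 0.39]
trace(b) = 0.39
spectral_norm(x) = 0.20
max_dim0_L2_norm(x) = 0.15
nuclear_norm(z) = 0.89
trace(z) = 0.30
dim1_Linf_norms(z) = [0.17, 0.17, 0.2, 0.21]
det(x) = -0.00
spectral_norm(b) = 0.55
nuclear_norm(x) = 0.34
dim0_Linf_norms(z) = [0.15, 0.21, 0.17, 0.15]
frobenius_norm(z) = 0.52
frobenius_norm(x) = 0.23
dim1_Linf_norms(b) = [0.39, 0.29, 0.22, 0.04]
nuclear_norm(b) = 1.21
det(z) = 0.00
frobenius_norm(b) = 0.75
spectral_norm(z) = 0.38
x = z @ b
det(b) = -0.00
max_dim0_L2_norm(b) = 0.49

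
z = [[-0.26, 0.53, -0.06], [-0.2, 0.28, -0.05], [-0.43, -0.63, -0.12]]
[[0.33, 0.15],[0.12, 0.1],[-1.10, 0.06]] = z@[[1.00, -0.27], [1.10, 0.13], [-0.18, -0.22]]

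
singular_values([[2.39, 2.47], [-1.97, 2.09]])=[3.45, 2.86]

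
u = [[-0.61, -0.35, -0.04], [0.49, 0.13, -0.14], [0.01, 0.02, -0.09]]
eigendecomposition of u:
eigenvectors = [[(-0.57+0.28j),-0.57-0.28j,0.50+0.00j], [0.77+0.00j,0.77-0.00j,-0.75+0.00j], [-0.02-0.04j,-0.02+0.04j,0.43+0.00j]]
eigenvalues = [(-0.23+0.19j), (-0.23-0.19j), (-0.11+0j)]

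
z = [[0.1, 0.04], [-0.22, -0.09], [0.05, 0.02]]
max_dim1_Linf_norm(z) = 0.22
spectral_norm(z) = 0.27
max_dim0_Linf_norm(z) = 0.22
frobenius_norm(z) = 0.27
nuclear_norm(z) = 0.27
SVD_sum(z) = [[0.10, 0.04],[-0.22, -0.09],[0.05, 0.02]] + [[0.0, -0.0],  [0.0, -0.00],  [0.0, -0.0]]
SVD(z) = [[-0.40, -0.80], [0.89, -0.45], [-0.20, -0.4]] @ diag([0.2664569304177746, 0.0008391855201491266]) @ [[-0.93, -0.38], [-0.38, 0.93]]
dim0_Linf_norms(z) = [0.22, 0.09]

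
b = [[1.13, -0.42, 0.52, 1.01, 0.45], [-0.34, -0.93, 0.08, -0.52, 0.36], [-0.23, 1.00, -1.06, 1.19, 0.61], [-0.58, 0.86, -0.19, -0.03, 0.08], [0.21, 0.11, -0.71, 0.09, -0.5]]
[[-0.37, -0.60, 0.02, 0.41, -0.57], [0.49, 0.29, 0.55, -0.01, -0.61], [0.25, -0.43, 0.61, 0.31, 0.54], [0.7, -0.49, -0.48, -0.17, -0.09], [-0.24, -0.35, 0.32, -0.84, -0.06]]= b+[[-1.5, -0.18, -0.5, -0.6, -1.02], [0.83, 1.22, 0.47, 0.51, -0.97], [0.48, -1.43, 1.67, -0.88, -0.07], [1.28, -1.35, -0.29, -0.14, -0.17], [-0.45, -0.46, 1.03, -0.93, 0.44]]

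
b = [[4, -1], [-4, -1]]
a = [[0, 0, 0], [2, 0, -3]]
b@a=[[-2, 0, 3], [-2, 0, 3]]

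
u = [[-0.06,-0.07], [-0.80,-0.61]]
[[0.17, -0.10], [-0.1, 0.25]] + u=[[0.11,-0.17], [-0.90,-0.36]]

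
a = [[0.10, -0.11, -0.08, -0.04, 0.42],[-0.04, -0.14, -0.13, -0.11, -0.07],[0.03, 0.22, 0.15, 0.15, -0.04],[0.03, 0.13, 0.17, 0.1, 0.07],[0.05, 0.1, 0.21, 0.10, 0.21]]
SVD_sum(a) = [[0.01, 0.04, 0.05, 0.04, 0.04],[-0.04, -0.11, -0.14, -0.09, -0.1],[0.04, 0.12, 0.15, 0.1, 0.11],[0.04, 0.12, 0.15, 0.10, 0.11],[0.05, 0.16, 0.19, 0.13, 0.14]] + [[0.07, -0.17, -0.11, -0.08, 0.38],[0.01, -0.01, -0.01, -0.01, 0.03],[-0.03, 0.07, 0.04, 0.03, -0.15],[-0.01, 0.02, 0.01, 0.01, -0.04],[0.01, -0.03, -0.02, -0.02, 0.07]] + [[0.01, 0.02, -0.02, 0.01, 0.0], [-0.01, -0.01, 0.02, -0.01, -0.00], [0.02, 0.03, -0.04, 0.02, 0.0], [-0.01, -0.01, 0.01, -0.01, -0.0], [-0.02, -0.03, 0.04, -0.02, -0.00]] + [[0.00, 0.00, 0.00, -0.00, -0.0], [0.0, 0.0, 0.00, -0.0, -0.00], [0.00, 0.0, 0.00, -0.0, -0.00], [0.00, 0.00, 0.00, -0.0, -0.00], [-0.0, -0.00, -0.00, 0.00, 0.0]] + [[-0.00, 0.00, -0.0, -0.0, 0.0], [-0.00, 0.0, -0.0, -0.00, 0.0], [-0.0, 0.0, -0.0, -0.0, 0.0], [0.0, -0.0, 0.00, 0.0, -0.00], [-0.00, 0.0, -0.0, -0.00, 0.0]]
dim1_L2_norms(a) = [0.45, 0.23, 0.31, 0.25, 0.33]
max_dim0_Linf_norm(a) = 0.42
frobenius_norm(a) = 0.73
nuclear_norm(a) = 1.11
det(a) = -0.00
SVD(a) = [[-0.16, -0.91, -0.36, -0.13, 0.03],[0.43, -0.08, 0.26, -0.57, 0.64],[-0.47, 0.36, -0.62, -0.12, 0.5],[-0.46, 0.09, 0.21, -0.75, -0.42],[-0.60, -0.16, 0.61, 0.29, 0.40]] @ diag([0.5314094235440521, 0.4894789149625032, 0.0882930677860827, 0.0041561584716308, 0.0012152791405911233]) @ [[-0.17, -0.50, -0.60, -0.41, -0.45],[-0.17, 0.38, 0.24, 0.19, -0.86],[-0.32, -0.52, 0.74, -0.29, -0.02],[-0.37, -0.42, -0.13, 0.82, 0.03],[-0.84, 0.41, -0.15, -0.21, 0.26]]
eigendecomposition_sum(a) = [[0.16+0.00j, (0.45+0j), 0.56+0.00j, 0.36-0.00j, 0.44+0.00j], [-0.03+0.00j, -0.08-0.00j, -0.10+0.00j, (-0.07+0j), -0.08-0.00j], [(-0.01+0j), -0.02-0.00j, (-0.02+0j), (-0.01+0j), (-0.02-0j)], [0.02+0.00j, (0.07+0j), 0.08+0.00j, (0.05-0j), (0.07+0j)], [0.07+0.00j, (0.19+0j), 0.24+0.00j, 0.16-0.00j, 0.19+0.00j]] + [[-0.03+0.37j, -0.30+2.23j, (-0.32+1.56j), (-0.23+1.36j), (-0-0.22j)],[(-0-0.01j), -0.02-0.06j, (-0.01-0.04j), -0.01-0.04j, 0.00+0.01j],[(0.02-0.03j), (0.11-0.18j), 0.08-0.12j, 0.07-0.11j, -0.01+0.02j],[0.00-0.05j, 0.04-0.32j, (0.05-0.23j), 0.03-0.20j, 0.03j],[-0.01-0.04j, -0.04-0.26j, (-0.02-0.19j), -0.02-0.16j, (0.01+0.02j)]] + [[-0.03-0.37j, -0.30-2.23j, (-0.32-1.56j), (-0.23-1.36j), -0.00+0.22j], [-0.00+0.01j, -0.02+0.06j, (-0.01+0.04j), (-0.01+0.04j), -0.01j], [(0.02+0.03j), 0.11+0.18j, 0.08+0.12j, 0.07+0.11j, -0.01-0.02j], [0.00+0.05j, 0.04+0.32j, (0.05+0.23j), (0.03+0.2j), -0.03j], [(-0.01+0.04j), (-0.04+0.26j), (-0.02+0.19j), -0.02+0.16j, (0.01-0.02j)]] + [[0.01+0.00j, (0.06+0j), (0.01+0j), 0.06+0.00j, -0.02-0.00j], [(-0-0j), (-0.02-0j), -0.00-0.00j, -0.02-0.00j, 0.00+0.00j], [0j, (0.02+0j), 0.00+0.00j, 0.02+0.00j, (-0.01-0j)], [(-0-0j), -0.02-0.00j, (-0-0j), (-0.02-0j), 0.01+0.00j], [-0.00-0.00j, (-0.02-0j), -0.00-0.00j, -0.02-0.00j, 0j]] + [[-0.00-0.00j, -0.02-0.00j, -0.01-0.00j, 0.00-0.00j, -0.00+0.00j], [0j, 0.01+0.00j, 0.00+0.00j, (-0+0j), -0j], [(-0-0j), (-0-0j), -0.00-0.00j, 0.00-0.00j, -0.00+0.00j], [(-0-0j), -0.00-0.00j, -0.00-0.00j, -0j, (-0+0j)], [0.00+0.00j, 0.00+0.00j, 0.00+0.00j, (-0+0j), -0j]]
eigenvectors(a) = [[(-0.9+0j),  (0.98+0j),  0.98-0.00j,  (-0.84+0j),  -0.88+0.00j], [(0.17+0j),  -0.02+0.01j,  (-0.02-0.01j),  (0.22+0j),  (0.35+0j)], [0.04+0.00j,  -0.08-0.04j,  (-0.08+0.04j),  -0.32+0.00j,  -0.14+0.00j], [-0.13+0.00j,  -0.14+0.00j,  (-0.14-0j),  (0.28+0j),  (-0.13+0j)], [(-0.39+0j),  (-0.11+0.03j),  -0.11-0.03j,  (0.26+0j),  0.25+0.00j]]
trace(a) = 0.42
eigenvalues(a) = [(0.3+0j), (0.07+0.02j), (0.07-0.02j), (-0.02+0j), 0j]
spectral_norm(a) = 0.53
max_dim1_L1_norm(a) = 0.75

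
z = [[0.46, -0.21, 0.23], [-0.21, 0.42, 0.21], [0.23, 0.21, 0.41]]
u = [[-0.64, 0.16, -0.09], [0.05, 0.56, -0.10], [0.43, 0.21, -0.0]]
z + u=[[-0.18,-0.05,0.14], [-0.16,0.98,0.11], [0.66,0.42,0.41]]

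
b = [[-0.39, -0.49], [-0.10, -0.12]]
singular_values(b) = [0.65, 0.0]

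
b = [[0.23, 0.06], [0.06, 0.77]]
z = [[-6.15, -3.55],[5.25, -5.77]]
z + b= [[-5.92, -3.49], [5.31, -5.0]]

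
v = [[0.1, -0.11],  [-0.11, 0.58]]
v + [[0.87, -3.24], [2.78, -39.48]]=[[0.97,-3.35], [2.67,-38.90]]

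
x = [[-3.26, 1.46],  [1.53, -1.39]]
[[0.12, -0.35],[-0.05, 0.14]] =x @ [[-0.04, 0.12], [-0.01, 0.03]]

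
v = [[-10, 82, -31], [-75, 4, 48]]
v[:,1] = [82, 4]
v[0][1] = 82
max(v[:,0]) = -10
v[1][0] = -75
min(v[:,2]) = -31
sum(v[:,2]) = 17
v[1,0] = -75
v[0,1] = 82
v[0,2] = -31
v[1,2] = 48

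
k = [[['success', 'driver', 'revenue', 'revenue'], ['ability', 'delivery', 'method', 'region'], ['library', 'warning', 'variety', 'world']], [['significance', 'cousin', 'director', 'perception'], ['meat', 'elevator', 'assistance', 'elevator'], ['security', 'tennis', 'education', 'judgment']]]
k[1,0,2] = 'director'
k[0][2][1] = 'warning'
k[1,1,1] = 'elevator'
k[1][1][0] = 'meat'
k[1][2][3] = 'judgment'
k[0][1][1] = 'delivery'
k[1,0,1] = 'cousin'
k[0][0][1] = 'driver'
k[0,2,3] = 'world'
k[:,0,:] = [['success', 'driver', 'revenue', 'revenue'], ['significance', 'cousin', 'director', 'perception']]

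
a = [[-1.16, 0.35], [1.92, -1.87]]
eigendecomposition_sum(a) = [[-0.43,  -0.12], [-0.67,  -0.19]] + [[-0.73, 0.47], [2.59, -1.68]]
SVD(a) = [[-0.38, 0.92], [0.92, 0.38]] @ diag([2.8955195955593687, 0.5170747254814434]) @ [[0.77,-0.64], [-0.64,-0.77]]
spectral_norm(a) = 2.90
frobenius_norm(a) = 2.94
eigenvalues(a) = [-0.62, -2.41]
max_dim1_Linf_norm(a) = 1.92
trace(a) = -3.03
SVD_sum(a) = [[-0.85,0.72],[2.05,-1.72]] + [[-0.31, -0.37], [-0.13, -0.15]]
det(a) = 1.50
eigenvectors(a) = [[0.55,  -0.27],  [0.84,  0.96]]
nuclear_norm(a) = 3.41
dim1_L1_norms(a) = [1.51, 3.79]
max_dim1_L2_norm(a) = 2.68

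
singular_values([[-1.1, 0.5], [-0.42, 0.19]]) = [1.29, 0.0]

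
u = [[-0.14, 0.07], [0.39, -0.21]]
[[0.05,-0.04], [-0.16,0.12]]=u @ [[-0.03, 0.41], [0.71, 0.21]]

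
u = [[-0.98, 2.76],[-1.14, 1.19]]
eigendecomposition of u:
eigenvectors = [[(0.84+0j), 0.84-0.00j], [(0.33+0.43j), 0.33-0.43j]]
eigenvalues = [(0.1+1.4j), (0.1-1.4j)]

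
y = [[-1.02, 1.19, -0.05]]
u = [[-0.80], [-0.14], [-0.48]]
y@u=[[0.67]]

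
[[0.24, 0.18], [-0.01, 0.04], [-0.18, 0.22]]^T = [[0.24, -0.01, -0.18], [0.18, 0.04, 0.22]]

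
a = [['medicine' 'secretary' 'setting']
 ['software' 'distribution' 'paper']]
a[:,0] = ['medicine', 'software']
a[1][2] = 'paper'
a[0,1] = 'secretary'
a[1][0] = 'software'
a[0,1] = 'secretary'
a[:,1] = ['secretary', 'distribution']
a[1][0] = 'software'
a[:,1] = ['secretary', 'distribution']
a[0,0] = 'medicine'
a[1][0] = 'software'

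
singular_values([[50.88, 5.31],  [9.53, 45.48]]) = [56.12, 40.33]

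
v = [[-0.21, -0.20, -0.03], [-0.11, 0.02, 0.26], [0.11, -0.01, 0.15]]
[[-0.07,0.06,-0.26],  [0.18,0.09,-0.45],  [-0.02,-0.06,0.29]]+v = [[-0.28, -0.14, -0.29], [0.07, 0.11, -0.19], [0.09, -0.07, 0.44]]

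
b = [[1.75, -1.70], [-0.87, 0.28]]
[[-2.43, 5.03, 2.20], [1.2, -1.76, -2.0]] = b@[[-1.38, 1.60, 2.81], [0.01, -1.31, 1.6]]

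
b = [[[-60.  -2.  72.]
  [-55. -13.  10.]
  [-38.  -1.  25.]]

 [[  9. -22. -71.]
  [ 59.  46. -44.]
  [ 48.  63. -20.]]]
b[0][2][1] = -1.0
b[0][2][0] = -38.0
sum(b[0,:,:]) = -62.0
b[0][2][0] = -38.0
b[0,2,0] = -38.0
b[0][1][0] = -55.0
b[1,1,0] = 59.0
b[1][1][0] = 59.0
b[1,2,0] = 48.0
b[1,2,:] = [48.0, 63.0, -20.0]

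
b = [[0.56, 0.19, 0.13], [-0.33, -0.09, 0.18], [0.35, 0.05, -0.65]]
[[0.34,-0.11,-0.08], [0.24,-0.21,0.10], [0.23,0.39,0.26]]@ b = [[0.2, 0.07, 0.08], [0.24, 0.07, -0.07], [0.09, 0.02, -0.07]]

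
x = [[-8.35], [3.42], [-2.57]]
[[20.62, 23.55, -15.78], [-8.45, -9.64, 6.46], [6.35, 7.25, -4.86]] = x @ [[-2.47, -2.82, 1.89]]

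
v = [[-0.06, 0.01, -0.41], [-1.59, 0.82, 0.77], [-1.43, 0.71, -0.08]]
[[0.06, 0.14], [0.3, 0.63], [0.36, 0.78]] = v@[[-0.11, -0.23], [0.27, 0.6], [-0.13, -0.29]]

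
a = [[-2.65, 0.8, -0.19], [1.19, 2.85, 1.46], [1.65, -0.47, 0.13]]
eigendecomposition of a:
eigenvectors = [[-0.85,0.14,-0.18], [0.04,0.99,-0.39], [0.53,-0.08,0.90]]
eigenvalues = [-2.57, 2.9, -0.0]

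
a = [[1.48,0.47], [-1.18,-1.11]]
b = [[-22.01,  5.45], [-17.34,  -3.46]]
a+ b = [[-20.53, 5.92], [-18.52, -4.57]]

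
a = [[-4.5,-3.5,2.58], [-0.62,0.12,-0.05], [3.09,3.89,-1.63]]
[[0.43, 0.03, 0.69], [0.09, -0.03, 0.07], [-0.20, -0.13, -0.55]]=a@ [[-0.13,0.03,-0.12], [0.06,-0.07,-0.05], [0.02,-0.03,-0.01]]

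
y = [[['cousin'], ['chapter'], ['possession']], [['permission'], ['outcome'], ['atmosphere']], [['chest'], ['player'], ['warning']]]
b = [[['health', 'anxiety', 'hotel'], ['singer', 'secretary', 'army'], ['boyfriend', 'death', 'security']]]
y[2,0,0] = 'chest'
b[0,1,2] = 'army'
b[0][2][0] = 'boyfriend'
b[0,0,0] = 'health'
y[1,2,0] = 'atmosphere'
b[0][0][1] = 'anxiety'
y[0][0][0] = 'cousin'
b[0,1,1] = 'secretary'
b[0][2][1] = 'death'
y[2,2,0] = 'warning'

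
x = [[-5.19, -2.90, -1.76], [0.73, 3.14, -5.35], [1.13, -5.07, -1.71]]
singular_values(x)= [7.09, 6.0, 4.59]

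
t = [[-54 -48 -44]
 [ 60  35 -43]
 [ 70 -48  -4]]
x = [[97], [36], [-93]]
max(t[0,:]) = -44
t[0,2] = -44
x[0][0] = 97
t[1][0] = 60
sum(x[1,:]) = 36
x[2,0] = -93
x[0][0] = 97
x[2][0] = -93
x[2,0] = -93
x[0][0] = 97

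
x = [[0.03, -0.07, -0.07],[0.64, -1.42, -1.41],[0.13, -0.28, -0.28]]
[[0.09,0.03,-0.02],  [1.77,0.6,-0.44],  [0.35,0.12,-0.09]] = x @ [[-0.04, 0.25, -0.1], [-0.55, -0.21, -0.05], [-0.72, -0.1, 0.32]]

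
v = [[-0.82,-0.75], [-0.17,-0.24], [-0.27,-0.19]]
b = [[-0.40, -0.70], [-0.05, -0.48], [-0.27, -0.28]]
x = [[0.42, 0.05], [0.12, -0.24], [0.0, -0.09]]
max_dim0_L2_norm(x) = 0.44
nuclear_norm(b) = 1.21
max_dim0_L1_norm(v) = 1.26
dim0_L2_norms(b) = [0.49, 0.89]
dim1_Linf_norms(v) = [0.82, 0.24, 0.27]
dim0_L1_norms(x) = [0.54, 0.38]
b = v + x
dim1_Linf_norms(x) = [0.42, 0.24, 0.09]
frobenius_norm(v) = 1.20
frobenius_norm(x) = 0.51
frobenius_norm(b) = 1.02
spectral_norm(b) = 0.99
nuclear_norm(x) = 0.70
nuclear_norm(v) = 1.27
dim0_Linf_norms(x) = [0.42, 0.24]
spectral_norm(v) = 1.19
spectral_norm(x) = 0.44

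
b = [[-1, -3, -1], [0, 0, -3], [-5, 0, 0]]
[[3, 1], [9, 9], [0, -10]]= b@[[0, 2], [0, 0], [-3, -3]]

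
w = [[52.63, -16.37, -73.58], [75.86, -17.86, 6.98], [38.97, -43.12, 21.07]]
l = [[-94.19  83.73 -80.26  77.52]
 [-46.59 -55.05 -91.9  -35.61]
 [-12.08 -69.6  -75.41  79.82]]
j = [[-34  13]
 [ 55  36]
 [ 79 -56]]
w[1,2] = 6.98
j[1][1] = 36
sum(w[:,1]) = -77.35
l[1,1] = -55.05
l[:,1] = [83.73, -55.05, -69.6]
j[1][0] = 55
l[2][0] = -12.08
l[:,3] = [77.52, -35.61, 79.82]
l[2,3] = 79.82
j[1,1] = 36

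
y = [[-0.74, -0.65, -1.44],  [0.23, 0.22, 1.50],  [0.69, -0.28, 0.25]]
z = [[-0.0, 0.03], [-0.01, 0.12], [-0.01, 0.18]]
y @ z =[[0.02, -0.36], [-0.02, 0.3], [0.0, 0.03]]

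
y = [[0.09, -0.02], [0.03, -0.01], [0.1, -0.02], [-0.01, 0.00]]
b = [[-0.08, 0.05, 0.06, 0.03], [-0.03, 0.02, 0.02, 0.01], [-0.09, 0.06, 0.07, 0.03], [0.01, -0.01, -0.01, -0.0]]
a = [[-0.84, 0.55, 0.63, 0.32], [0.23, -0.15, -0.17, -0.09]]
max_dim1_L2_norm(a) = 1.23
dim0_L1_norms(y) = [0.23, 0.05]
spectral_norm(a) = 1.27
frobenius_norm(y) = 0.14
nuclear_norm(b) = 0.19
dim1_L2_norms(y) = [0.09, 0.03, 0.1, 0.01]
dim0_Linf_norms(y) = [0.1, 0.02]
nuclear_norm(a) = 1.28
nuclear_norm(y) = 0.15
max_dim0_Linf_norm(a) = 0.84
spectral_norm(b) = 0.18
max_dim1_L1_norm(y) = 0.12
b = y @ a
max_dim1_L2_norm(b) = 0.13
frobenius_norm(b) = 0.18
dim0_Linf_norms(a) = [0.84, 0.55, 0.63, 0.32]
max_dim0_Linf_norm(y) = 0.1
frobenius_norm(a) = 1.27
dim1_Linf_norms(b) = [0.08, 0.03, 0.09, 0.01]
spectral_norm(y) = 0.14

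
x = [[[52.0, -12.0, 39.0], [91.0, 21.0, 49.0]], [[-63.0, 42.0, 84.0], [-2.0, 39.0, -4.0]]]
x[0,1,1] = 21.0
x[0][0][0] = 52.0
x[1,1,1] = 39.0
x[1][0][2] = 84.0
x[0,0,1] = -12.0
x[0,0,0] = 52.0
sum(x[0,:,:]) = 240.0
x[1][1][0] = -2.0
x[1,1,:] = [-2.0, 39.0, -4.0]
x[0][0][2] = 39.0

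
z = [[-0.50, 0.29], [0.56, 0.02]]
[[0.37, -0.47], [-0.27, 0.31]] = z @ [[-0.50, 0.57], [0.42, -0.63]]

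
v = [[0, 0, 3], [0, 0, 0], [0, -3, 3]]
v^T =[[0, 0, 0], [0, 0, -3], [3, 0, 3]]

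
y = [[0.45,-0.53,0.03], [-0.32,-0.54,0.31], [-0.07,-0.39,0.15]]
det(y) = 0.007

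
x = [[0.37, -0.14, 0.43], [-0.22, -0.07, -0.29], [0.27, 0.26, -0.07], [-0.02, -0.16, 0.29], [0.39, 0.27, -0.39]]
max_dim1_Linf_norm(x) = 0.43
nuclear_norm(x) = 1.64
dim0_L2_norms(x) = [0.64, 0.44, 0.71]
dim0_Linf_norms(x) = [0.39, 0.27, 0.43]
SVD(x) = [[-0.50, -0.62, 0.46], [0.24, 0.44, 0.56], [0.28, -0.44, -0.54], [-0.42, -0.03, 0.06], [0.66, -0.47, 0.41]] @ diag([0.7854589211597027, 0.6821373055076845, 0.17071315006569213]) @ [[0.13, 0.47, -0.87],  [-0.92, -0.26, -0.28],  [0.36, -0.84, -0.4]]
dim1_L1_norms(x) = [0.94, 0.58, 0.6, 0.47, 1.05]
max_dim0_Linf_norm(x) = 0.43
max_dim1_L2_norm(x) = 0.61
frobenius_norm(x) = 1.05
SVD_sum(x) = [[-0.05,-0.19,0.34], [0.03,0.09,-0.17], [0.03,0.10,-0.19], [-0.04,-0.16,0.29], [0.07,0.25,-0.45]] + [[0.39, 0.11, 0.12], [-0.28, -0.08, -0.09], [0.27, 0.08, 0.08], [0.02, 0.01, 0.01], [0.3, 0.08, 0.09]] + [[0.03, -0.07, -0.03], [0.03, -0.08, -0.04], [-0.03, 0.08, 0.04], [0.0, -0.01, -0.0], [0.03, -0.06, -0.03]]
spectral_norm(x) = 0.79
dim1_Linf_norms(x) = [0.43, 0.29, 0.27, 0.29, 0.39]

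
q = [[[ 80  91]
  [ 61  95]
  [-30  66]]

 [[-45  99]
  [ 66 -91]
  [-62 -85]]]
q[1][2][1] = -85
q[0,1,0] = 61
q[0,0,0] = 80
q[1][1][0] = 66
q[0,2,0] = -30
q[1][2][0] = -62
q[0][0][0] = 80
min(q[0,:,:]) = -30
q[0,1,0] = 61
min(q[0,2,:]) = -30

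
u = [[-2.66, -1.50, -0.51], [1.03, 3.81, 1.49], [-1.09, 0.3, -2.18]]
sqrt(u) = [[-0.06+1.61j, -0.47+0.38j, -0.11+0.14j], [(0.23-0.28j), 1.94-0.03j, (0.47-0.38j)], [0.02+0.36j, (0.19-0.05j), 0.05+1.48j]]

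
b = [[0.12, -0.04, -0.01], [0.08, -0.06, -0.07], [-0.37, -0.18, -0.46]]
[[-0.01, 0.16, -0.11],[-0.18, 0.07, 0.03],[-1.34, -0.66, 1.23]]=b @ [[0.51, 1.01, -1.62], [1.33, -1.13, -2.07], [1.98, 1.07, -0.57]]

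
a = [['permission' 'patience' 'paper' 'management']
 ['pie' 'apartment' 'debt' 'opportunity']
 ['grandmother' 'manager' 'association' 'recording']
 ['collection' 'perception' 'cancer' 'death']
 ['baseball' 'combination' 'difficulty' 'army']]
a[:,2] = ['paper', 'debt', 'association', 'cancer', 'difficulty']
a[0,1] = 'patience'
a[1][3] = 'opportunity'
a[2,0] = 'grandmother'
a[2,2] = 'association'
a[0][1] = 'patience'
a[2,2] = 'association'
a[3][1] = 'perception'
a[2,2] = 'association'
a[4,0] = 'baseball'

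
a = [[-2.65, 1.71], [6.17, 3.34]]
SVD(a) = [[-0.25, 0.97], [0.97, 0.25]] @ diag([7.205632868993725, 2.6925740393306317]) @ [[0.92, 0.39], [-0.39, 0.92]]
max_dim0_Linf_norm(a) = 6.17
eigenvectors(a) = [[-0.77, -0.22], [0.64, -0.97]]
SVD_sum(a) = [[-1.63, -0.69], [6.43, 2.73]] + [[-1.02, 2.4],[-0.26, 0.61]]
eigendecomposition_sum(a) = [[-3.42, 0.79],[2.84, -0.66]] + [[0.77, 0.92], [3.33, 4.00]]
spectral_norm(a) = 7.21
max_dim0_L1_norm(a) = 8.82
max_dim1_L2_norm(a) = 7.02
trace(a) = 0.69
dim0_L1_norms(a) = [8.82, 5.05]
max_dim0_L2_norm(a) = 6.72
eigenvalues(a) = [-4.07, 4.76]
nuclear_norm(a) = 9.90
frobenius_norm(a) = 7.69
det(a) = -19.40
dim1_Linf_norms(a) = [2.65, 6.17]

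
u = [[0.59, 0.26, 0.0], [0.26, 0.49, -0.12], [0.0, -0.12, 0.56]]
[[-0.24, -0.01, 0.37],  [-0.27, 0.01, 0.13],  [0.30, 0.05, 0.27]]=u @ [[-0.29,-0.04,0.6], [-0.27,0.06,0.07], [0.48,0.10,0.49]]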